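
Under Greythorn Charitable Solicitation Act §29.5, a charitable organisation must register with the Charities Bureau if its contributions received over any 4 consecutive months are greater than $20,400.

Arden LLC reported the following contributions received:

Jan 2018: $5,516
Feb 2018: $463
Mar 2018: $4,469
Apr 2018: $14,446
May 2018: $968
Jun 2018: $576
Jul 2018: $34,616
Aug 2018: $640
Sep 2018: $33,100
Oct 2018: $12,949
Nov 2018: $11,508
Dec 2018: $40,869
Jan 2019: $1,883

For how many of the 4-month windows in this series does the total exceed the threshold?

Jan 2018–Apr 2018: $5,516 + $463 + $4,469 + $14,446 = $24,894 (over)
Feb 2018–May 2018: $463 + $4,469 + $14,446 + $968 = $20,346 (under)
Mar 2018–Jun 2018: $4,469 + $14,446 + $968 + $576 = $20,459 (over)
Apr 2018–Jul 2018: $14,446 + $968 + $576 + $34,616 = $50,606 (over)
May 2018–Aug 2018: $968 + $576 + $34,616 + $640 = $36,800 (over)
Jun 2018–Sep 2018: $576 + $34,616 + $640 + $33,100 = $68,932 (over)
Jul 2018–Oct 2018: $34,616 + $640 + $33,100 + $12,949 = $81,305 (over)
Aug 2018–Nov 2018: $640 + $33,100 + $12,949 + $11,508 = $58,197 (over)
Sep 2018–Dec 2018: $33,100 + $12,949 + $11,508 + $40,869 = $98,426 (over)
Oct 2018–Jan 2019: $12,949 + $11,508 + $40,869 + $1,883 = $67,209 (over)
9 windows exceed the threshold.

9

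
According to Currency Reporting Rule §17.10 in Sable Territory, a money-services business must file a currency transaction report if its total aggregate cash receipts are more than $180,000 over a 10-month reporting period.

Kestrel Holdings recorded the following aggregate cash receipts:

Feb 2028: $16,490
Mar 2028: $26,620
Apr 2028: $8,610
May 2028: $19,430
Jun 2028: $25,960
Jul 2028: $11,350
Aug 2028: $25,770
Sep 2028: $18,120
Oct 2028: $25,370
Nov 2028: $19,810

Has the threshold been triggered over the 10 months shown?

Total aggregate cash receipts: $16,490 + $26,620 + $8,610 + $19,430 + $25,960 + $11,350 + $25,770 + $18,120 + $25,370 + $19,810 = $197,530.
$197,530 > $180,000, so the threshold is exceeded.

Yes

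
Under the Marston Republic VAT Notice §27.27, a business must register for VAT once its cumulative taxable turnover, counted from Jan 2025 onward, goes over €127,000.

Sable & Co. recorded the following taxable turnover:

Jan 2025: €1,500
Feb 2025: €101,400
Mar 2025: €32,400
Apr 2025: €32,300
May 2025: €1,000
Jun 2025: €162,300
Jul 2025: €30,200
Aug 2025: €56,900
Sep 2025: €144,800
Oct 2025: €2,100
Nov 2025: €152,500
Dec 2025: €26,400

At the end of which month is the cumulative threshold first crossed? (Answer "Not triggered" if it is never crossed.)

Mar 2025

Through Jan 2025: €1,500
Through Feb 2025: €102,900
Through Mar 2025: €135,300 ← exceeds threshold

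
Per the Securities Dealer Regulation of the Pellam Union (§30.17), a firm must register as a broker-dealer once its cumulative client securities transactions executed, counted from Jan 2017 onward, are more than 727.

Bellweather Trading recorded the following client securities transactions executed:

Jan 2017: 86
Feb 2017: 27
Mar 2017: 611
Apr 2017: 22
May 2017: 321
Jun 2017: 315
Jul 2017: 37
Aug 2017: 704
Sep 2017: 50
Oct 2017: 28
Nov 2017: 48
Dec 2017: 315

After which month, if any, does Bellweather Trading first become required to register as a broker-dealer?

Through Jan 2017: 86
Through Feb 2017: 113
Through Mar 2017: 724
Through Apr 2017: 746 ← exceeds threshold

Apr 2017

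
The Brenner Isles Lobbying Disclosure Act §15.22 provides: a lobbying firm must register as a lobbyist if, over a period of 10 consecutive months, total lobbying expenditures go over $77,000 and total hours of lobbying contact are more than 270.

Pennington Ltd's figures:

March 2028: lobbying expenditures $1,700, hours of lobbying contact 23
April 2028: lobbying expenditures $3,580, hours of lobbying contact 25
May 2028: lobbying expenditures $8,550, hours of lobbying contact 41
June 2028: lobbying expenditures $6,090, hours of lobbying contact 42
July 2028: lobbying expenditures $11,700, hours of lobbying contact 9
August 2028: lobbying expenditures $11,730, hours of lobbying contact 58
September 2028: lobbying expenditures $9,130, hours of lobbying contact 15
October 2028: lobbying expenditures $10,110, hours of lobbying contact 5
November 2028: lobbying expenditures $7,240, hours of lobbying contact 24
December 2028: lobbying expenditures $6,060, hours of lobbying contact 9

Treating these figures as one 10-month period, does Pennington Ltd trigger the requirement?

Total lobbying expenditures: $1,700 + $3,580 + $8,550 + $6,090 + $11,700 + $11,730 + $9,130 + $10,110 + $7,240 + $6,060 = $75,890 (≤ $77,000).
Total hours of lobbying contact: 23 + 25 + 41 + 42 + 9 + 58 + 15 + 5 + 24 + 9 = 251 (≤ 270).
The test is 'and': the rule requires both, and at least one is not exceeded.

No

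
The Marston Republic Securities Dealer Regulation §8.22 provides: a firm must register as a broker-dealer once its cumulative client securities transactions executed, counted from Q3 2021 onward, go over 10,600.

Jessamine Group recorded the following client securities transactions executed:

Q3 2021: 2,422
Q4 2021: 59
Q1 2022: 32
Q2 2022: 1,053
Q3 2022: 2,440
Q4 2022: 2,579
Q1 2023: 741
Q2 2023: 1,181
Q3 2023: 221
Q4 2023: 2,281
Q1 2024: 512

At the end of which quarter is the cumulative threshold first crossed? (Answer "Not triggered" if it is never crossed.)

Q3 2023

Through Q3 2021: 2,422
Through Q4 2021: 2,481
Through Q1 2022: 2,513
Through Q2 2022: 3,566
Through Q3 2022: 6,006
Through Q4 2022: 8,585
Through Q1 2023: 9,326
Through Q2 2023: 10,507
Through Q3 2023: 10,728 ← exceeds threshold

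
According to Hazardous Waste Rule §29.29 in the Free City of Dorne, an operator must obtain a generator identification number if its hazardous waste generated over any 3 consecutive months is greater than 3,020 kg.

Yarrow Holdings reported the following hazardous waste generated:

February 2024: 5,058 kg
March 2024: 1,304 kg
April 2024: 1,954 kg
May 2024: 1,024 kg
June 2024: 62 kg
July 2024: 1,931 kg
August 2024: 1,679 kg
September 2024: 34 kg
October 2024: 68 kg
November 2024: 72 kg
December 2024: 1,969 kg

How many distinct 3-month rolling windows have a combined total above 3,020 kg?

February 2024–April 2024: 5,058 kg + 1,304 kg + 1,954 kg = 8,316 kg (over)
March 2024–May 2024: 1,304 kg + 1,954 kg + 1,024 kg = 4,282 kg (over)
April 2024–June 2024: 1,954 kg + 1,024 kg + 62 kg = 3,040 kg (over)
May 2024–July 2024: 1,024 kg + 62 kg + 1,931 kg = 3,017 kg (under)
June 2024–August 2024: 62 kg + 1,931 kg + 1,679 kg = 3,672 kg (over)
July 2024–September 2024: 1,931 kg + 1,679 kg + 34 kg = 3,644 kg (over)
August 2024–October 2024: 1,679 kg + 34 kg + 68 kg = 1,781 kg (under)
September 2024–November 2024: 34 kg + 68 kg + 72 kg = 174 kg (under)
October 2024–December 2024: 68 kg + 72 kg + 1,969 kg = 2,109 kg (under)
5 windows exceed the threshold.

5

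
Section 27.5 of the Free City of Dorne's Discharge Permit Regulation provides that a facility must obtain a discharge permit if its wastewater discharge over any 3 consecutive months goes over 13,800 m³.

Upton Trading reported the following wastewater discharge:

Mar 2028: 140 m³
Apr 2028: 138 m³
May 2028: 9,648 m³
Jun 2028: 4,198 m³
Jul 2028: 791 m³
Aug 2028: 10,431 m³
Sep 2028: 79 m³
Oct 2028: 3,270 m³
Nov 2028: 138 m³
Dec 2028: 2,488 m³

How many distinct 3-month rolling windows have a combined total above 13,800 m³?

Mar 2028–May 2028: 140 m³ + 138 m³ + 9,648 m³ = 9,926 m³ (under)
Apr 2028–Jun 2028: 138 m³ + 9,648 m³ + 4,198 m³ = 13,984 m³ (over)
May 2028–Jul 2028: 9,648 m³ + 4,198 m³ + 791 m³ = 14,637 m³ (over)
Jun 2028–Aug 2028: 4,198 m³ + 791 m³ + 10,431 m³ = 15,420 m³ (over)
Jul 2028–Sep 2028: 791 m³ + 10,431 m³ + 79 m³ = 11,301 m³ (under)
Aug 2028–Oct 2028: 10,431 m³ + 79 m³ + 3,270 m³ = 13,780 m³ (under)
Sep 2028–Nov 2028: 79 m³ + 3,270 m³ + 138 m³ = 3,487 m³ (under)
Oct 2028–Dec 2028: 3,270 m³ + 138 m³ + 2,488 m³ = 5,896 m³ (under)
3 windows exceed the threshold.

3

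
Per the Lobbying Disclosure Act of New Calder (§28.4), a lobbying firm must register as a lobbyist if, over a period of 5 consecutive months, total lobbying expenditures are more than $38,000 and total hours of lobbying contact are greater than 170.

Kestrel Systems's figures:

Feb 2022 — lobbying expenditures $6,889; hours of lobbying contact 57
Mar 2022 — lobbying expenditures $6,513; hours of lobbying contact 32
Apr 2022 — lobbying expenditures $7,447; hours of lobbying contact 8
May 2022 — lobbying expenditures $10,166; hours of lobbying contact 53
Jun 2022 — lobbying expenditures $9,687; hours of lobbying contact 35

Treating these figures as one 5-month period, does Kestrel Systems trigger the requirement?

Total lobbying expenditures: $6,889 + $6,513 + $7,447 + $10,166 + $9,687 = $40,702 (> $38,000).
Total hours of lobbying contact: 57 + 32 + 8 + 53 + 35 = 185 (> 170).
The test is 'and': both thresholds are exceeded.

Yes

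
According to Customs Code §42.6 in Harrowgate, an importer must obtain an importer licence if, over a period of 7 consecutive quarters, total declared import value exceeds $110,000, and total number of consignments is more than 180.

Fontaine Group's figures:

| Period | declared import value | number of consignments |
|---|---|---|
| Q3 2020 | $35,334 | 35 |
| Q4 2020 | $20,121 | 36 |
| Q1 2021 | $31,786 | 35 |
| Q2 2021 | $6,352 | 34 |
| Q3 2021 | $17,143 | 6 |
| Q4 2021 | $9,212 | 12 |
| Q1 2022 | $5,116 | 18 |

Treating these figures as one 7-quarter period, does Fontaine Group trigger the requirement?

No

Total declared import value: $35,334 + $20,121 + $31,786 + $6,352 + $17,143 + $9,212 + $5,116 = $125,064 (> $110,000).
Total number of consignments: 35 + 36 + 35 + 34 + 6 + 12 + 18 = 176 (≤ 180).
The test is 'and': the rule requires both, and at least one is not exceeded.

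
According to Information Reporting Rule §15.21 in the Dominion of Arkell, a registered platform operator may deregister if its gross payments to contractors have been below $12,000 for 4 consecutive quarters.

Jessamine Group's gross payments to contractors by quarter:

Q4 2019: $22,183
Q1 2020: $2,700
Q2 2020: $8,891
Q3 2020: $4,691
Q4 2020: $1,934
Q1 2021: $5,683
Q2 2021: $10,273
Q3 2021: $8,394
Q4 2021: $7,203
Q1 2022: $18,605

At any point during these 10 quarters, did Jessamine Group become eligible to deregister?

Yes

Quarters below $12,000: Q1 2020, Q2 2020, Q3 2020, Q4 2020, Q1 2021, Q2 2021, Q3 2021, Q4 2021.
Longest run of consecutive quarters below the threshold: 8.
8 ≥ 4, so Jessamine Group became eligible.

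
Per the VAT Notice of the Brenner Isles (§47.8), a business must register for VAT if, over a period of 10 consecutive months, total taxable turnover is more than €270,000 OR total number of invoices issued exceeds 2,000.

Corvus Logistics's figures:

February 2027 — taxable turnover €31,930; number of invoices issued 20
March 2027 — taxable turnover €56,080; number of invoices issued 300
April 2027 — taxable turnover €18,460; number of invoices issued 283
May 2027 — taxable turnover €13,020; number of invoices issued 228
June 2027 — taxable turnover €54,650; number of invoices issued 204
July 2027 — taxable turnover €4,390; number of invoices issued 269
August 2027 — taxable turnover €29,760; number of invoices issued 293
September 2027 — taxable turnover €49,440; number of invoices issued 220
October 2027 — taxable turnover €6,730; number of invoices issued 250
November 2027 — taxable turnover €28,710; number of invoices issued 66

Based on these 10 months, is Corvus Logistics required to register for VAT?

Yes

Total taxable turnover: €31,930 + €56,080 + €18,460 + €13,020 + €54,650 + €4,390 + €29,760 + €49,440 + €6,730 + €28,710 = €293,170 (> €270,000).
Total number of invoices issued: 20 + 300 + 283 + 228 + 204 + 269 + 293 + 220 + 250 + 66 = 2,133 (> 2,000).
The test is 'or': at least one threshold is exceeded.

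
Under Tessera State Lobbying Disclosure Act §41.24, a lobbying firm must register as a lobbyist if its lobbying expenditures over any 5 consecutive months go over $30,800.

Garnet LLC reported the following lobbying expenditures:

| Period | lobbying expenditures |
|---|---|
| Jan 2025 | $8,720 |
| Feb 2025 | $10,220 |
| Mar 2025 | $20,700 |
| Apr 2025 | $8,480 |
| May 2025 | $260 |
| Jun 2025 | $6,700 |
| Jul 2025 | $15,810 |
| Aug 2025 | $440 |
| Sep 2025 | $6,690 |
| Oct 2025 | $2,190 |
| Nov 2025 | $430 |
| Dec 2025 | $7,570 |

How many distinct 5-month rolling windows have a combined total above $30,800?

Jan 2025–May 2025: $8,720 + $10,220 + $20,700 + $8,480 + $260 = $48,380 (over)
Feb 2025–Jun 2025: $10,220 + $20,700 + $8,480 + $260 + $6,700 = $46,360 (over)
Mar 2025–Jul 2025: $20,700 + $8,480 + $260 + $6,700 + $15,810 = $51,950 (over)
Apr 2025–Aug 2025: $8,480 + $260 + $6,700 + $15,810 + $440 = $31,690 (over)
May 2025–Sep 2025: $260 + $6,700 + $15,810 + $440 + $6,690 = $29,900 (under)
Jun 2025–Oct 2025: $6,700 + $15,810 + $440 + $6,690 + $2,190 = $31,830 (over)
Jul 2025–Nov 2025: $15,810 + $440 + $6,690 + $2,190 + $430 = $25,560 (under)
Aug 2025–Dec 2025: $440 + $6,690 + $2,190 + $430 + $7,570 = $17,320 (under)
5 windows exceed the threshold.

5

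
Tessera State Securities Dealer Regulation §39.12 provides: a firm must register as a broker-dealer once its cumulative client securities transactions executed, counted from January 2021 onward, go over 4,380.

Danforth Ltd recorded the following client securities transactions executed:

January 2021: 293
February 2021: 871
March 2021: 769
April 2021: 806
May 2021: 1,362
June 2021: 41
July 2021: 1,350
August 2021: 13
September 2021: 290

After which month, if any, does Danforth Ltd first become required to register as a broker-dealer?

July 2021

Through January 2021: 293
Through February 2021: 1,164
Through March 2021: 1,933
Through April 2021: 2,739
Through May 2021: 4,101
Through June 2021: 4,142
Through July 2021: 5,492 ← exceeds threshold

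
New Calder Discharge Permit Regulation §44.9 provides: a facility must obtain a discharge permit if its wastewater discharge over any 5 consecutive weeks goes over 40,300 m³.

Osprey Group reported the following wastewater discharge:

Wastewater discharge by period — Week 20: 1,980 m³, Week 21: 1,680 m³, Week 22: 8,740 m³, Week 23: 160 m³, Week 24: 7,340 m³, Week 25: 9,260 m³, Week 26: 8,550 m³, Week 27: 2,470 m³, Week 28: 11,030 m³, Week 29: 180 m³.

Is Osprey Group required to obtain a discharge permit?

Week 20–Week 24: 1,980 m³ + 1,680 m³ + 8,740 m³ + 160 m³ + 7,340 m³ = 19,900 m³ (under)
Week 21–Week 25: 1,680 m³ + 8,740 m³ + 160 m³ + 7,340 m³ + 9,260 m³ = 27,180 m³ (under)
Week 22–Week 26: 8,740 m³ + 160 m³ + 7,340 m³ + 9,260 m³ + 8,550 m³ = 34,050 m³ (under)
Week 23–Week 27: 160 m³ + 7,340 m³ + 9,260 m³ + 8,550 m³ + 2,470 m³ = 27,780 m³ (under)
Week 24–Week 28: 7,340 m³ + 9,260 m³ + 8,550 m³ + 2,470 m³ + 11,030 m³ = 38,650 m³ (under)
Week 25–Week 29: 9,260 m³ + 8,550 m³ + 2,470 m³ + 11,030 m³ + 180 m³ = 31,490 m³ (under)
No window exceeds 40,300 m³.

No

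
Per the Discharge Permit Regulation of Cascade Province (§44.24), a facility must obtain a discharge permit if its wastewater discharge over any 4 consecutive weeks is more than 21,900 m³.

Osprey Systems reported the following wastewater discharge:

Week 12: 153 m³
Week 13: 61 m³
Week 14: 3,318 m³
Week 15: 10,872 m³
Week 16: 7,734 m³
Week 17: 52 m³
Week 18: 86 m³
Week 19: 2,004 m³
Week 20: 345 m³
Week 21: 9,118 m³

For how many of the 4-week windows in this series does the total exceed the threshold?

Week 12–Week 15: 153 m³ + 61 m³ + 3,318 m³ + 10,872 m³ = 14,404 m³ (under)
Week 13–Week 16: 61 m³ + 3,318 m³ + 10,872 m³ + 7,734 m³ = 21,985 m³ (over)
Week 14–Week 17: 3,318 m³ + 10,872 m³ + 7,734 m³ + 52 m³ = 21,976 m³ (over)
Week 15–Week 18: 10,872 m³ + 7,734 m³ + 52 m³ + 86 m³ = 18,744 m³ (under)
Week 16–Week 19: 7,734 m³ + 52 m³ + 86 m³ + 2,004 m³ = 9,876 m³ (under)
Week 17–Week 20: 52 m³ + 86 m³ + 2,004 m³ + 345 m³ = 2,487 m³ (under)
Week 18–Week 21: 86 m³ + 2,004 m³ + 345 m³ + 9,118 m³ = 11,553 m³ (under)
2 windows exceed the threshold.

2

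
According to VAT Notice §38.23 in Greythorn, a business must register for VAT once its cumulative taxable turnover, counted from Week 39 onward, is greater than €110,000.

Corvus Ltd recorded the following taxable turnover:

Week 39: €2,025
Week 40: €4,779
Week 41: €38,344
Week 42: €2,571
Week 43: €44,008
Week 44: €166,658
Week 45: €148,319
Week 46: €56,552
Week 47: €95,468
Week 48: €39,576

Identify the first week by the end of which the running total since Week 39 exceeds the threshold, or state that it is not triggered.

Through Week 39: €2,025
Through Week 40: €6,804
Through Week 41: €45,148
Through Week 42: €47,719
Through Week 43: €91,727
Through Week 44: €258,385 ← exceeds threshold

Week 44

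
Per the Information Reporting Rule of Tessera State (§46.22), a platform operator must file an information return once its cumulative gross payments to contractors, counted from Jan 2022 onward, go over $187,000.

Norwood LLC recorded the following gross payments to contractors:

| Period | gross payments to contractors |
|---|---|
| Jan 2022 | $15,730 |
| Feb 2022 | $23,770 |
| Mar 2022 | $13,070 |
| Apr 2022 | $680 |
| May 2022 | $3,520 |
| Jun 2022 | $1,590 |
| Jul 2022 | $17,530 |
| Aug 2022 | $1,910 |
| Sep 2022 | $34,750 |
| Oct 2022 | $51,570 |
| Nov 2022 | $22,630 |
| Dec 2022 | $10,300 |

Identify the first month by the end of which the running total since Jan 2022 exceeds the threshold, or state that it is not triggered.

Through Jan 2022: $15,730
Through Feb 2022: $39,500
Through Mar 2022: $52,570
Through Apr 2022: $53,250
Through May 2022: $56,770
Through Jun 2022: $58,360
Through Jul 2022: $75,890
Through Aug 2022: $77,800
Through Sep 2022: $112,550
Through Oct 2022: $164,120
Through Nov 2022: $186,750
Through Dec 2022: $197,050 ← exceeds threshold

Dec 2022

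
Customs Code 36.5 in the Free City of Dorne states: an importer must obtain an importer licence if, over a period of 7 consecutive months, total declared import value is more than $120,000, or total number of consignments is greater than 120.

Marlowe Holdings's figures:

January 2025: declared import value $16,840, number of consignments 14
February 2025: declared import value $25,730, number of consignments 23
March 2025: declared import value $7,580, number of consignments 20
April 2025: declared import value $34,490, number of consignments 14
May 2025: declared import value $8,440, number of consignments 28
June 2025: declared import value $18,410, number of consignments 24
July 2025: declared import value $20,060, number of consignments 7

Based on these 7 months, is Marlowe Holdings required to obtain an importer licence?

Yes

Total declared import value: $16,840 + $25,730 + $7,580 + $34,490 + $8,440 + $18,410 + $20,060 = $131,550 (> $120,000).
Total number of consignments: 14 + 23 + 20 + 14 + 28 + 24 + 7 = 130 (> 120).
The test is 'or': at least one threshold is exceeded.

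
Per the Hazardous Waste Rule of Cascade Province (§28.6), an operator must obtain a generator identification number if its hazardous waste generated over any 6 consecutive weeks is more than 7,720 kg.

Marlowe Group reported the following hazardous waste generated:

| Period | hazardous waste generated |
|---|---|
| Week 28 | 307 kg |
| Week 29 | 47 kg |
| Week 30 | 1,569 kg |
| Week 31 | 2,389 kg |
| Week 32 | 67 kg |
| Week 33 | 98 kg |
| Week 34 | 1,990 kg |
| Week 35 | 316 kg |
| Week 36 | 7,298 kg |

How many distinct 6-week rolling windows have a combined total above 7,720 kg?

Week 28–Week 33: 307 kg + 47 kg + 1,569 kg + 2,389 kg + 67 kg + 98 kg = 4,477 kg (under)
Week 29–Week 34: 47 kg + 1,569 kg + 2,389 kg + 67 kg + 98 kg + 1,990 kg = 6,160 kg (under)
Week 30–Week 35: 1,569 kg + 2,389 kg + 67 kg + 98 kg + 1,990 kg + 316 kg = 6,429 kg (under)
Week 31–Week 36: 2,389 kg + 67 kg + 98 kg + 1,990 kg + 316 kg + 7,298 kg = 12,158 kg (over)
1 window exceeds the threshold.

1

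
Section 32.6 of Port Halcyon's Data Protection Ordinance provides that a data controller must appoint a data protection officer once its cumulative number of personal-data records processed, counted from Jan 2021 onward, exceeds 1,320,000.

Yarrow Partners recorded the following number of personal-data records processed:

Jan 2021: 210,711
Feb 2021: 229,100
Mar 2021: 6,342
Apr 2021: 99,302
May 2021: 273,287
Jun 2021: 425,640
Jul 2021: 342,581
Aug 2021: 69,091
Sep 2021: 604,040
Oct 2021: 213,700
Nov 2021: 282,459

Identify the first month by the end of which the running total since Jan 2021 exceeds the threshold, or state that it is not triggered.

Jul 2021

Through Jan 2021: 210,711
Through Feb 2021: 439,811
Through Mar 2021: 446,153
Through Apr 2021: 545,455
Through May 2021: 818,742
Through Jun 2021: 1,244,382
Through Jul 2021: 1,586,963 ← exceeds threshold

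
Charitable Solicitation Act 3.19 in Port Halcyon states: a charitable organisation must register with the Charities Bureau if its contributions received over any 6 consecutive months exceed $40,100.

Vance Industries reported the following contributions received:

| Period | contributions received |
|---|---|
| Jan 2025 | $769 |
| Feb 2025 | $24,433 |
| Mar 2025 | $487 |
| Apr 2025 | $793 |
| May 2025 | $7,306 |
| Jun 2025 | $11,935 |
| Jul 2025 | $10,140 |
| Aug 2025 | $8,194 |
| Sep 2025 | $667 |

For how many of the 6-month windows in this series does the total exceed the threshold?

Jan 2025–Jun 2025: $769 + $24,433 + $487 + $793 + $7,306 + $11,935 = $45,723 (over)
Feb 2025–Jul 2025: $24,433 + $487 + $793 + $7,306 + $11,935 + $10,140 = $55,094 (over)
Mar 2025–Aug 2025: $487 + $793 + $7,306 + $11,935 + $10,140 + $8,194 = $38,855 (under)
Apr 2025–Sep 2025: $793 + $7,306 + $11,935 + $10,140 + $8,194 + $667 = $39,035 (under)
2 windows exceed the threshold.

2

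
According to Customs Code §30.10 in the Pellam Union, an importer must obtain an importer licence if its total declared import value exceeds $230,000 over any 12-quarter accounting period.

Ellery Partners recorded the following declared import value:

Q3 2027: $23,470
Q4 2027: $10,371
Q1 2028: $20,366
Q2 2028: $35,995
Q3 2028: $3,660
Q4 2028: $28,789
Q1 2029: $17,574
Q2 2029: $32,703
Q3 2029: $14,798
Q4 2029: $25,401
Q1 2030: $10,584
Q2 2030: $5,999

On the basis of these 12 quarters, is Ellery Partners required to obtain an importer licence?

Total declared import value: $23,470 + $10,371 + $20,366 + $35,995 + $3,660 + $28,789 + $17,574 + $32,703 + $14,798 + $25,401 + $10,584 + $5,999 = $229,710.
$229,710 ≤ $230,000, so the threshold is not exceeded.

No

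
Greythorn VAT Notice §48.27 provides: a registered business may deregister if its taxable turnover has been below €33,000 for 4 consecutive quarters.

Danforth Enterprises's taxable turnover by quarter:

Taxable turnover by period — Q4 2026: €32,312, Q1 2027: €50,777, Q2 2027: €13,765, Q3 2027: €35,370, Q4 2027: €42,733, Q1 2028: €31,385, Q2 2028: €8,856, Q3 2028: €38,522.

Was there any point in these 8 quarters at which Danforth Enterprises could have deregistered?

Quarters below €33,000: Q4 2026, Q2 2027, Q1 2028, Q2 2028.
Longest run of consecutive quarters below the threshold: 2.
2 < 4, so Danforth Enterprises never became eligible.

No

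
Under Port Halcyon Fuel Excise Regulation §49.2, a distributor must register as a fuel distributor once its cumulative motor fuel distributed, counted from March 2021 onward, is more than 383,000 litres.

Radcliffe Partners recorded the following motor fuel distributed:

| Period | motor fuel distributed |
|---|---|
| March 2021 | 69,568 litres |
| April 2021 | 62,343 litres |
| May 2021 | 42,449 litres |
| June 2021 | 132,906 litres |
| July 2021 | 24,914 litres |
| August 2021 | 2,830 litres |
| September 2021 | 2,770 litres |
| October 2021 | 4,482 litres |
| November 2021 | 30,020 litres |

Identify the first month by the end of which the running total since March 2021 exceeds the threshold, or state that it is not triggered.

Through March 2021: 69,568 litres
Through April 2021: 131,911 litres
Through May 2021: 174,360 litres
Through June 2021: 307,266 litres
Through July 2021: 332,180 litres
Through August 2021: 335,010 litres
Through September 2021: 337,780 litres
Through October 2021: 342,262 litres
Through November 2021: 372,282 litres
Final cumulative total 372,282 litres ≤ 383,000 litres; the threshold is never exceeded.

Not triggered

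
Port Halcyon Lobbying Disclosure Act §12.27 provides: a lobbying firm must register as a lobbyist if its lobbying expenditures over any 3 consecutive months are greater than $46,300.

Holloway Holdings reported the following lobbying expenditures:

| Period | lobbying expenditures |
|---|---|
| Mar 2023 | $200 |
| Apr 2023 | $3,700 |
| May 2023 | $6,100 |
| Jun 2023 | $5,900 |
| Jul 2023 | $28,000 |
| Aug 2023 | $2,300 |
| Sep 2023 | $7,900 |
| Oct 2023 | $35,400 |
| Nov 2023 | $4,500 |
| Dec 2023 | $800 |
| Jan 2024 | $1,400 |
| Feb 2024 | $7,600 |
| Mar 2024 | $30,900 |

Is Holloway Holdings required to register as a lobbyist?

Yes

Mar 2023–May 2023: $200 + $3,700 + $6,100 = $10,000 (under)
Apr 2023–Jun 2023: $3,700 + $6,100 + $5,900 = $15,700 (under)
May 2023–Jul 2023: $6,100 + $5,900 + $28,000 = $40,000 (under)
Jun 2023–Aug 2023: $5,900 + $28,000 + $2,300 = $36,200 (under)
Jul 2023–Sep 2023: $28,000 + $2,300 + $7,900 = $38,200 (under)
Aug 2023–Oct 2023: $2,300 + $7,900 + $35,400 = $45,600 (under)
Sep 2023–Nov 2023: $7,900 + $35,400 + $4,500 = $47,800 (over)
Oct 2023–Dec 2023: $35,400 + $4,500 + $800 = $40,700 (under)
Nov 2023–Jan 2024: $4,500 + $800 + $1,400 = $6,700 (under)
Dec 2023–Feb 2024: $800 + $1,400 + $7,600 = $9,800 (under)
Jan 2024–Mar 2024: $1,400 + $7,600 + $30,900 = $39,900 (under)
At least one window exceeds $46,300.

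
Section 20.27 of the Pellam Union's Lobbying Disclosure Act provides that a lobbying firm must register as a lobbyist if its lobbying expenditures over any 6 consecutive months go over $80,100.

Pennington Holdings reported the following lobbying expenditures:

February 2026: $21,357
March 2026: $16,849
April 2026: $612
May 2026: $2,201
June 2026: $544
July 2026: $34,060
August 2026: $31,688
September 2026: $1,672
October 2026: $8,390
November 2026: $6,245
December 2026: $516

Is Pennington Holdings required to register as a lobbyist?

Yes

February 2026–July 2026: $21,357 + $16,849 + $612 + $2,201 + $544 + $34,060 = $75,623 (under)
March 2026–August 2026: $16,849 + $612 + $2,201 + $544 + $34,060 + $31,688 = $85,954 (over)
April 2026–September 2026: $612 + $2,201 + $544 + $34,060 + $31,688 + $1,672 = $70,777 (under)
May 2026–October 2026: $2,201 + $544 + $34,060 + $31,688 + $1,672 + $8,390 = $78,555 (under)
June 2026–November 2026: $544 + $34,060 + $31,688 + $1,672 + $8,390 + $6,245 = $82,599 (over)
July 2026–December 2026: $34,060 + $31,688 + $1,672 + $8,390 + $6,245 + $516 = $82,571 (over)
At least one window exceeds $80,100.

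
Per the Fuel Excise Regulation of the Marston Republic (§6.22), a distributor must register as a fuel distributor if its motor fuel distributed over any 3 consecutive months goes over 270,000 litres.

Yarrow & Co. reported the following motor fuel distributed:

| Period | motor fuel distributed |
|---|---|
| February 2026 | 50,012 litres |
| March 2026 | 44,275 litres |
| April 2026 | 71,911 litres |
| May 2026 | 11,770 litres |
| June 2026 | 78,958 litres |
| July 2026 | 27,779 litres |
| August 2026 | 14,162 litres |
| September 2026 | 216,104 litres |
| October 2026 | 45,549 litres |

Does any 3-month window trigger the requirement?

Yes

February 2026–April 2026: 50,012 litres + 44,275 litres + 71,911 litres = 166,198 litres (under)
March 2026–May 2026: 44,275 litres + 71,911 litres + 11,770 litres = 127,956 litres (under)
April 2026–June 2026: 71,911 litres + 11,770 litres + 78,958 litres = 162,639 litres (under)
May 2026–July 2026: 11,770 litres + 78,958 litres + 27,779 litres = 118,507 litres (under)
June 2026–August 2026: 78,958 litres + 27,779 litres + 14,162 litres = 120,899 litres (under)
July 2026–September 2026: 27,779 litres + 14,162 litres + 216,104 litres = 258,045 litres (under)
August 2026–October 2026: 14,162 litres + 216,104 litres + 45,549 litres = 275,815 litres (over)
At least one window exceeds 270,000 litres.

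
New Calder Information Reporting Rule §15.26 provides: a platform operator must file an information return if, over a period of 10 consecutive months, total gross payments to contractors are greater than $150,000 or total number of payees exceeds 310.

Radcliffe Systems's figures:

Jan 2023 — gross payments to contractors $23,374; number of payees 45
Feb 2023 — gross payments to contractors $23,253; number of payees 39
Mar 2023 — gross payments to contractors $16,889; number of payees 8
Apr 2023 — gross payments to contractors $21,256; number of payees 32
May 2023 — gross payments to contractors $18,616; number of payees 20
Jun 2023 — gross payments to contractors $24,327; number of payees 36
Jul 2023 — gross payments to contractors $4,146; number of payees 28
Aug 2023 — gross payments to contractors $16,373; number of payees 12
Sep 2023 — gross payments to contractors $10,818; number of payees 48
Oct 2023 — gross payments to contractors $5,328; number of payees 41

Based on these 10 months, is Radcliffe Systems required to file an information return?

Yes

Total gross payments to contractors: $23,374 + $23,253 + $16,889 + $21,256 + $18,616 + $24,327 + $4,146 + $16,373 + $10,818 + $5,328 = $164,380 (> $150,000).
Total number of payees: 45 + 39 + 8 + 32 + 20 + 36 + 28 + 12 + 48 + 41 = 309 (≤ 310).
The test is 'or': at least one threshold is exceeded.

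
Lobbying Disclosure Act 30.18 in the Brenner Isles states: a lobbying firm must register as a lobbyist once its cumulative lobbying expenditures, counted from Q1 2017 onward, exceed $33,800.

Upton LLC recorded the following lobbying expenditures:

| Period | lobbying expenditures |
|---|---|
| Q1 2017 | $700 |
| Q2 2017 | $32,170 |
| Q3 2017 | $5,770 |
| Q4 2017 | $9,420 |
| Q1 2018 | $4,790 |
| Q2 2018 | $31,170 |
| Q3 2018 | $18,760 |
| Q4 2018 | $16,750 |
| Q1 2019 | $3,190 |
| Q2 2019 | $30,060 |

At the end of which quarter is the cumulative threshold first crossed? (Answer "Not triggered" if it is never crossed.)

Q3 2017

Through Q1 2017: $700
Through Q2 2017: $32,870
Through Q3 2017: $38,640 ← exceeds threshold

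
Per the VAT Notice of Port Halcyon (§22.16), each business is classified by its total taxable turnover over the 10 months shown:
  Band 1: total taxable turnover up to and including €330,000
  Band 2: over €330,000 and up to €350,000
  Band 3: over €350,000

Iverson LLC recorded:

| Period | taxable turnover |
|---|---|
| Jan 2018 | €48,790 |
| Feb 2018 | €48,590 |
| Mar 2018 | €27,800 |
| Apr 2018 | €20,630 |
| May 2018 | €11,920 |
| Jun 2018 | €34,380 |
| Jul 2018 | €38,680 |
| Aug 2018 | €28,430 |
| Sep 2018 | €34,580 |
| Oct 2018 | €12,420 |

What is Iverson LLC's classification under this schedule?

Band 1

Total taxable turnover: €48,790 + €48,590 + €27,800 + €20,630 + €11,920 + €34,380 + €38,680 + €28,430 + €34,580 + €12,420 = €306,220.
€306,220 ≤ €330,000, so Band 1 applies.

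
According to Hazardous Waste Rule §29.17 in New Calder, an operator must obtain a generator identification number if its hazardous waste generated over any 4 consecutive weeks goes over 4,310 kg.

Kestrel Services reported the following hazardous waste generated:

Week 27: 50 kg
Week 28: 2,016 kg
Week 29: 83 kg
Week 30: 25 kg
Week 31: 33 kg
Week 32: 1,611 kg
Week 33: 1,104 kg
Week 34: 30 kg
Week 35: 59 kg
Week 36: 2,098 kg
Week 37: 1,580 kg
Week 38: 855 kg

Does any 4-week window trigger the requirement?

Yes

Week 27–Week 30: 50 kg + 2,016 kg + 83 kg + 25 kg = 2,174 kg (under)
Week 28–Week 31: 2,016 kg + 83 kg + 25 kg + 33 kg = 2,157 kg (under)
Week 29–Week 32: 83 kg + 25 kg + 33 kg + 1,611 kg = 1,752 kg (under)
Week 30–Week 33: 25 kg + 33 kg + 1,611 kg + 1,104 kg = 2,773 kg (under)
Week 31–Week 34: 33 kg + 1,611 kg + 1,104 kg + 30 kg = 2,778 kg (under)
Week 32–Week 35: 1,611 kg + 1,104 kg + 30 kg + 59 kg = 2,804 kg (under)
Week 33–Week 36: 1,104 kg + 30 kg + 59 kg + 2,098 kg = 3,291 kg (under)
Week 34–Week 37: 30 kg + 59 kg + 2,098 kg + 1,580 kg = 3,767 kg (under)
Week 35–Week 38: 59 kg + 2,098 kg + 1,580 kg + 855 kg = 4,592 kg (over)
At least one window exceeds 4,310 kg.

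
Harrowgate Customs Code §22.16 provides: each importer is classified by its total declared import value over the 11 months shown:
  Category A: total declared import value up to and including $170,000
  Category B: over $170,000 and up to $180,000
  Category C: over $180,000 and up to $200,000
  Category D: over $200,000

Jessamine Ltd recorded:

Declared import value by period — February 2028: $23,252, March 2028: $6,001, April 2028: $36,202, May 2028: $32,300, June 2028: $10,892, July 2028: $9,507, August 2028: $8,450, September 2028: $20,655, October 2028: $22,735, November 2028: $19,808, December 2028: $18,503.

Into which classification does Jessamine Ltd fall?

Category D

Total declared import value: $23,252 + $6,001 + $36,202 + $32,300 + $10,892 + $9,507 + $8,450 + $20,655 + $22,735 + $19,808 + $18,503 = $208,305.
$208,305 > $200,000, so Category D applies.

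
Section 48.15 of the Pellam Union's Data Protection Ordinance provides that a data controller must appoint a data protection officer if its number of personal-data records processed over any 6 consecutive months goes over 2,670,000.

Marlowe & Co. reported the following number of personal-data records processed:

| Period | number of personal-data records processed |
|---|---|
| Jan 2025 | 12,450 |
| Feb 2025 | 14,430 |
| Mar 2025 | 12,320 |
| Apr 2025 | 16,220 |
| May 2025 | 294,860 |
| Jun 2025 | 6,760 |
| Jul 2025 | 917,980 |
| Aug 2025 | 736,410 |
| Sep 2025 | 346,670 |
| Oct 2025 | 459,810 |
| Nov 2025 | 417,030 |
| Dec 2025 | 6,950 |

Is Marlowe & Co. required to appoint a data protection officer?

Jan 2025–Jun 2025: 12,450 + 14,430 + 12,320 + 16,220 + 294,860 + 6,760 = 357,040 (under)
Feb 2025–Jul 2025: 14,430 + 12,320 + 16,220 + 294,860 + 6,760 + 917,980 = 1,262,570 (under)
Mar 2025–Aug 2025: 12,320 + 16,220 + 294,860 + 6,760 + 917,980 + 736,410 = 1,984,550 (under)
Apr 2025–Sep 2025: 16,220 + 294,860 + 6,760 + 917,980 + 736,410 + 346,670 = 2,318,900 (under)
May 2025–Oct 2025: 294,860 + 6,760 + 917,980 + 736,410 + 346,670 + 459,810 = 2,762,490 (over)
Jun 2025–Nov 2025: 6,760 + 917,980 + 736,410 + 346,670 + 459,810 + 417,030 = 2,884,660 (over)
Jul 2025–Dec 2025: 917,980 + 736,410 + 346,670 + 459,810 + 417,030 + 6,950 = 2,884,850 (over)
At least one window exceeds 2,670,000.

Yes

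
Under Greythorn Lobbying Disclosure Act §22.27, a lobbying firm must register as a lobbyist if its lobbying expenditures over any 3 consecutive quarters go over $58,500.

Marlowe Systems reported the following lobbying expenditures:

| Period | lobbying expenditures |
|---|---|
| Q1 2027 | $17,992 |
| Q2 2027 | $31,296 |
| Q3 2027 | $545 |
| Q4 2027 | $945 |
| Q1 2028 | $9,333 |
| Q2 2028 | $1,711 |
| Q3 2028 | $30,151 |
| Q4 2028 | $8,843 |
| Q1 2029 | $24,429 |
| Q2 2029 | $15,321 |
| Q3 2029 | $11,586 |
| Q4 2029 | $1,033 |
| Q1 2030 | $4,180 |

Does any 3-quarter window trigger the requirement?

Yes

Q1 2027–Q3 2027: $17,992 + $31,296 + $545 = $49,833 (under)
Q2 2027–Q4 2027: $31,296 + $545 + $945 = $32,786 (under)
Q3 2027–Q1 2028: $545 + $945 + $9,333 = $10,823 (under)
Q4 2027–Q2 2028: $945 + $9,333 + $1,711 = $11,989 (under)
Q1 2028–Q3 2028: $9,333 + $1,711 + $30,151 = $41,195 (under)
Q2 2028–Q4 2028: $1,711 + $30,151 + $8,843 = $40,705 (under)
Q3 2028–Q1 2029: $30,151 + $8,843 + $24,429 = $63,423 (over)
Q4 2028–Q2 2029: $8,843 + $24,429 + $15,321 = $48,593 (under)
Q1 2029–Q3 2029: $24,429 + $15,321 + $11,586 = $51,336 (under)
Q2 2029–Q4 2029: $15,321 + $11,586 + $1,033 = $27,940 (under)
Q3 2029–Q1 2030: $11,586 + $1,033 + $4,180 = $16,799 (under)
At least one window exceeds $58,500.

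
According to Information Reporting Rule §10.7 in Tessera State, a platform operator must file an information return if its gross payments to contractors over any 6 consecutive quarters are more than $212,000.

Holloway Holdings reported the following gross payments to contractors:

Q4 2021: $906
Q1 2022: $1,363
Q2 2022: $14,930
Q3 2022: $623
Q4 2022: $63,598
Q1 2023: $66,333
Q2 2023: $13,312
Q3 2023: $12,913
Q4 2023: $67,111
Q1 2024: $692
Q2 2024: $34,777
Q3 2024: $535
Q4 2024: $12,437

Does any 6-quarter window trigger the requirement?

Q4 2021–Q1 2023: $906 + $1,363 + $14,930 + $623 + $63,598 + $66,333 = $147,753 (under)
Q1 2022–Q2 2023: $1,363 + $14,930 + $623 + $63,598 + $66,333 + $13,312 = $160,159 (under)
Q2 2022–Q3 2023: $14,930 + $623 + $63,598 + $66,333 + $13,312 + $12,913 = $171,709 (under)
Q3 2022–Q4 2023: $623 + $63,598 + $66,333 + $13,312 + $12,913 + $67,111 = $223,890 (over)
Q4 2022–Q1 2024: $63,598 + $66,333 + $13,312 + $12,913 + $67,111 + $692 = $223,959 (over)
Q1 2023–Q2 2024: $66,333 + $13,312 + $12,913 + $67,111 + $692 + $34,777 = $195,138 (under)
Q2 2023–Q3 2024: $13,312 + $12,913 + $67,111 + $692 + $34,777 + $535 = $129,340 (under)
Q3 2023–Q4 2024: $12,913 + $67,111 + $692 + $34,777 + $535 + $12,437 = $128,465 (under)
At least one window exceeds $212,000.

Yes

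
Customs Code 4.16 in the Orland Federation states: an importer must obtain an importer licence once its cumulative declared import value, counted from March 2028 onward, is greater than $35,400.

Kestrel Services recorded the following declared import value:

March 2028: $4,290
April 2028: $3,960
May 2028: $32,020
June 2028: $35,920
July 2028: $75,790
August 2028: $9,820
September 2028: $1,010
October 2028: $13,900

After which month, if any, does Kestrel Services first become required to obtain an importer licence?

May 2028

Through March 2028: $4,290
Through April 2028: $8,250
Through May 2028: $40,270 ← exceeds threshold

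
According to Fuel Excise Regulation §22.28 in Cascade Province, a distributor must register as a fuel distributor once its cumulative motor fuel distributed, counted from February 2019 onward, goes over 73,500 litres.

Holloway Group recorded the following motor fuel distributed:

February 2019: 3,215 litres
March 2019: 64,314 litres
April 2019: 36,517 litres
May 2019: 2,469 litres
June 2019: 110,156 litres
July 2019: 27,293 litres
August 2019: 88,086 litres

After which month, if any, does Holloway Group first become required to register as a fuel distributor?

Through February 2019: 3,215 litres
Through March 2019: 67,529 litres
Through April 2019: 104,046 litres ← exceeds threshold

April 2019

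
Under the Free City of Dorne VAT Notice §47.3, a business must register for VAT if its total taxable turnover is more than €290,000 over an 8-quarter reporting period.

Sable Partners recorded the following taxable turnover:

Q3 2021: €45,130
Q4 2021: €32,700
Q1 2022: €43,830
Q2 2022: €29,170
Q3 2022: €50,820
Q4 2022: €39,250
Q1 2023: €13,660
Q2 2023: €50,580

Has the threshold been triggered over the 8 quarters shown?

Total taxable turnover: €45,130 + €32,700 + €43,830 + €29,170 + €50,820 + €39,250 + €13,660 + €50,580 = €305,140.
€305,140 > €290,000, so the threshold is exceeded.

Yes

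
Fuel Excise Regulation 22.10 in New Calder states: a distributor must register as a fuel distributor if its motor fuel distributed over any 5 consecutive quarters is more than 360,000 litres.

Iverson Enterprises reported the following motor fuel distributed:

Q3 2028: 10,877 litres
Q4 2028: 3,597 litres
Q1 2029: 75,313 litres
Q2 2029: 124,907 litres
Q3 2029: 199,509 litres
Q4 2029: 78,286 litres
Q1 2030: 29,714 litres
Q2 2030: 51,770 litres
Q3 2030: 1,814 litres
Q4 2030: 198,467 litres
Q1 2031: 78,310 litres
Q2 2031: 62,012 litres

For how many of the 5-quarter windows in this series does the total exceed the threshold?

8

Q3 2028–Q3 2029: 10,877 litres + 3,597 litres + 75,313 litres + 124,907 litres + 199,509 litres = 414,203 litres (over)
Q4 2028–Q4 2029: 3,597 litres + 75,313 litres + 124,907 litres + 199,509 litres + 78,286 litres = 481,612 litres (over)
Q1 2029–Q1 2030: 75,313 litres + 124,907 litres + 199,509 litres + 78,286 litres + 29,714 litres = 507,729 litres (over)
Q2 2029–Q2 2030: 124,907 litres + 199,509 litres + 78,286 litres + 29,714 litres + 51,770 litres = 484,186 litres (over)
Q3 2029–Q3 2030: 199,509 litres + 78,286 litres + 29,714 litres + 51,770 litres + 1,814 litres = 361,093 litres (over)
Q4 2029–Q4 2030: 78,286 litres + 29,714 litres + 51,770 litres + 1,814 litres + 198,467 litres = 360,051 litres (over)
Q1 2030–Q1 2031: 29,714 litres + 51,770 litres + 1,814 litres + 198,467 litres + 78,310 litres = 360,075 litres (over)
Q2 2030–Q2 2031: 51,770 litres + 1,814 litres + 198,467 litres + 78,310 litres + 62,012 litres = 392,373 litres (over)
8 windows exceed the threshold.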